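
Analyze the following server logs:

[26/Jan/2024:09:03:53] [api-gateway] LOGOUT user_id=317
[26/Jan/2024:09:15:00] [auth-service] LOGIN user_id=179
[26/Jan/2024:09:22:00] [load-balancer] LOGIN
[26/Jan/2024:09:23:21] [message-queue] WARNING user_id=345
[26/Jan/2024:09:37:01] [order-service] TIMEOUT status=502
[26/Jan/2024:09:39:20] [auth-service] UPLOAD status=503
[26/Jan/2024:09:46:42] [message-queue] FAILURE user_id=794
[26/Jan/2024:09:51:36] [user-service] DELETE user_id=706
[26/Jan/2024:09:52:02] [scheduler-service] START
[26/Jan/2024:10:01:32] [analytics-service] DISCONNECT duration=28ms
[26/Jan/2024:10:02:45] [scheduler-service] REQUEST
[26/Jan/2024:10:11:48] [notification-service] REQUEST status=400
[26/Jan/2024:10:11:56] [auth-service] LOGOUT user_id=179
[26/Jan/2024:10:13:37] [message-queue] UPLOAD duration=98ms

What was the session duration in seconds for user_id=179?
3416

To calculate session duration:

1. Find LOGIN event for user_id=179: 26/Jan/2024:09:15:00
2. Find LOGOUT event for user_id=179: 26/Jan/2024:10:11:56
3. Session duration: 26/Jan/2024:10:11:56 - 26/Jan/2024:09:15:00 = 3416 seconds (56 minutes)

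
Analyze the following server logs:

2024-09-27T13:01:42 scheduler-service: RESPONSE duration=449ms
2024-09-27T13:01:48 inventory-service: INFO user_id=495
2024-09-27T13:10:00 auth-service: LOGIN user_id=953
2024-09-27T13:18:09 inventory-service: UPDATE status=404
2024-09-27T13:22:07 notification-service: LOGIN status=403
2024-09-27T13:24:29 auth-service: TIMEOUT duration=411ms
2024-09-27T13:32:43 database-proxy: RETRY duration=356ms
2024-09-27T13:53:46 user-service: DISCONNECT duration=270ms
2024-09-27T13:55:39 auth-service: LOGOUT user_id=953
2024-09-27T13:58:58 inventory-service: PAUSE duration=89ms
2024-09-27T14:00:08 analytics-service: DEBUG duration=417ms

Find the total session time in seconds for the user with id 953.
2739

To calculate session duration:

1. Find LOGIN event for user_id=953: 2024-09-27T13:10:00
2. Find LOGOUT event for user_id=953: 2024-09-27T13:55:39
3. Session duration: 2024-09-27T13:55:39 - 2024-09-27T13:10:00 = 2739 seconds (45 minutes)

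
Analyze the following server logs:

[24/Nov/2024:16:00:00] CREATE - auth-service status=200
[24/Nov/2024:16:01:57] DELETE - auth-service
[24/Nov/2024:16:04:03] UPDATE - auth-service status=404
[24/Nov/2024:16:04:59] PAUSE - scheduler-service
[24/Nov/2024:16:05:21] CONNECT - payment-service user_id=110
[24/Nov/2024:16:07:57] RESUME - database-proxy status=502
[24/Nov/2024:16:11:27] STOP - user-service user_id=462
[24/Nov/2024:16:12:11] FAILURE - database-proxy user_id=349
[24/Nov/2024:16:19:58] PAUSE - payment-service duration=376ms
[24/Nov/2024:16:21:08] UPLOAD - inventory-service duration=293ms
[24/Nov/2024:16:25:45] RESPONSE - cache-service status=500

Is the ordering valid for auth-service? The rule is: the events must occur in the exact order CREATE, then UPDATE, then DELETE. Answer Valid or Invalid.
Invalid

To validate ordering:

1. Required order: CREATE → UPDATE → DELETE
2. Rule: the events must occur in the exact order CREATE, then UPDATE, then DELETE
3. Check actual order of events for auth-service
4. Result: Invalid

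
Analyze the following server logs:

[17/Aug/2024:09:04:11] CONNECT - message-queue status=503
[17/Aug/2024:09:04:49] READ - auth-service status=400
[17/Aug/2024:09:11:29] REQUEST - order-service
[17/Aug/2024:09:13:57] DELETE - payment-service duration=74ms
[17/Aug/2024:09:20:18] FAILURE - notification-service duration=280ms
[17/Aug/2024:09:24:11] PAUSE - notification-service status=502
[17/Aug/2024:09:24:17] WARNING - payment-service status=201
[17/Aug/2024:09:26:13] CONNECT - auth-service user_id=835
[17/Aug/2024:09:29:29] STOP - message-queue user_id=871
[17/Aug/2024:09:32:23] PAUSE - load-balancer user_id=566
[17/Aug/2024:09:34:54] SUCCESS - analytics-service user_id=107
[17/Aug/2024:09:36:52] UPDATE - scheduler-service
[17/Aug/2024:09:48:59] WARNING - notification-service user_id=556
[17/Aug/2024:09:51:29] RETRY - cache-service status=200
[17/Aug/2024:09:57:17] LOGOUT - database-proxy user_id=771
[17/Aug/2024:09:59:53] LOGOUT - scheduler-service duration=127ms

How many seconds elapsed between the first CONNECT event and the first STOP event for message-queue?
1518

To find the time between events:

1. Locate the first CONNECT event for message-queue: 17/Aug/2024:09:04:11
2. Locate the first STOP event for message-queue: 17/Aug/2024:09:29:29
3. Calculate the difference: 17/Aug/2024:09:29:29 - 17/Aug/2024:09:04:11 = 1518 seconds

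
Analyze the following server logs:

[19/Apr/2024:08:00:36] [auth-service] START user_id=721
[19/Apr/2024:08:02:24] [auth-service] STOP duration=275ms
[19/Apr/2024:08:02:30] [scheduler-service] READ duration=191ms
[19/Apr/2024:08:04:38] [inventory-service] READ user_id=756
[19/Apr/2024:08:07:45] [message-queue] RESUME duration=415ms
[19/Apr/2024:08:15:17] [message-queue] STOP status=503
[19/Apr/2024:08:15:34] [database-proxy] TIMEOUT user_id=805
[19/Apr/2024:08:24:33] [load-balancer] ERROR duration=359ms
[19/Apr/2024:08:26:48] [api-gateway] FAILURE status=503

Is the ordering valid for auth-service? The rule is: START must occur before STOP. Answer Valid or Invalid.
Valid

To validate ordering:

1. Required order: START → STOP
2. Rule: START must occur before STOP
3. Check actual order of events for auth-service
4. Result: Valid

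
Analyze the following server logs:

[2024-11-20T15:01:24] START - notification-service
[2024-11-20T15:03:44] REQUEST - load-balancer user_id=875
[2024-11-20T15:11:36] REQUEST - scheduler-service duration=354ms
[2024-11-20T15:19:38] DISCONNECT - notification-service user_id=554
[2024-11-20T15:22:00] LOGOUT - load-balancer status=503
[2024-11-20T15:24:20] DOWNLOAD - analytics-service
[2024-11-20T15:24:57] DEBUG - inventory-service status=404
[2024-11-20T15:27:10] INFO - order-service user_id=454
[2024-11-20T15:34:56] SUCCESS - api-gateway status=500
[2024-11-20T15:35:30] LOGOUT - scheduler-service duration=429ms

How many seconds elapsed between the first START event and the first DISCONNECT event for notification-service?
1094

To find the time between events:

1. Locate the first START event for notification-service: 2024-11-20T15:01:24
2. Locate the first DISCONNECT event for notification-service: 2024-11-20T15:19:38
3. Calculate the difference: 2024-11-20T15:19:38 - 2024-11-20T15:01:24 = 1094 seconds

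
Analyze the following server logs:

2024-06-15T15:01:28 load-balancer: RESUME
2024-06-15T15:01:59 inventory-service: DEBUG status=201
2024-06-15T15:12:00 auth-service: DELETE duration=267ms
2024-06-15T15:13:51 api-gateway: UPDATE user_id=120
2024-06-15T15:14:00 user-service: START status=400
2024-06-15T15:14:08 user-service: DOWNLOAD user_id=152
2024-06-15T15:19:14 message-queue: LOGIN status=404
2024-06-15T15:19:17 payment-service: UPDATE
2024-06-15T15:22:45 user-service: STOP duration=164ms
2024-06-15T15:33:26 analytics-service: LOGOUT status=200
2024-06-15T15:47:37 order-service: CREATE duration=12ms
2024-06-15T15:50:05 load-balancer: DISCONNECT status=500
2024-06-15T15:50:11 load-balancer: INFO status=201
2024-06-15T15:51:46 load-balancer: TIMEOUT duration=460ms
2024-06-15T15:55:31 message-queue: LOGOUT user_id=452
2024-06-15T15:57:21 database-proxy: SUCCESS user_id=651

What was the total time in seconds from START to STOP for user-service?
525

To calculate state duration:

1. Find START event for user-service: 2024-06-15T15:14:00
2. Find STOP event for user-service: 2024-06-15T15:22:45
3. Calculate duration: 2024-06-15T15:22:45 - 2024-06-15T15:14:00 = 525 seconds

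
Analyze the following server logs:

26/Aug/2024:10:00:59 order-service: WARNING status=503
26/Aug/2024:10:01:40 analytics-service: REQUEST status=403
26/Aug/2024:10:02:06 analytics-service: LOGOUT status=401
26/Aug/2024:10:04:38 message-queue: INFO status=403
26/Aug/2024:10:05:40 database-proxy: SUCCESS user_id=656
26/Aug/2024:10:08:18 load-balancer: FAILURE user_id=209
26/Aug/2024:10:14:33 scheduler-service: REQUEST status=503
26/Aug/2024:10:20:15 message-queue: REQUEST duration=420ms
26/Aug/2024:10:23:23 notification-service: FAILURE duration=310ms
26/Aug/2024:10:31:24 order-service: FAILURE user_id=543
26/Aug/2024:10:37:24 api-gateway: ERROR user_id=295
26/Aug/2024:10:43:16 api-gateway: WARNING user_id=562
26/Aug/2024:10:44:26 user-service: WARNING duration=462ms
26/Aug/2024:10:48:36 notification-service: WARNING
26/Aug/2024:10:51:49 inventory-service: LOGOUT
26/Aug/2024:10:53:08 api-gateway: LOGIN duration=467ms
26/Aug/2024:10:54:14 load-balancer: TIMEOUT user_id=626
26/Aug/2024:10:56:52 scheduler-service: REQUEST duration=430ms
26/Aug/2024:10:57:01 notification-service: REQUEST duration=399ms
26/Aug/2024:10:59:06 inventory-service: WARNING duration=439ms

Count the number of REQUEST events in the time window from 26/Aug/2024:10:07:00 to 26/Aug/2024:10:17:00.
1

To count events in the time window:

1. Window boundaries: 26/Aug/2024:10:07:00 to 26/Aug/2024:10:17:00
2. Filter for REQUEST events within this window
3. Count matching events: 1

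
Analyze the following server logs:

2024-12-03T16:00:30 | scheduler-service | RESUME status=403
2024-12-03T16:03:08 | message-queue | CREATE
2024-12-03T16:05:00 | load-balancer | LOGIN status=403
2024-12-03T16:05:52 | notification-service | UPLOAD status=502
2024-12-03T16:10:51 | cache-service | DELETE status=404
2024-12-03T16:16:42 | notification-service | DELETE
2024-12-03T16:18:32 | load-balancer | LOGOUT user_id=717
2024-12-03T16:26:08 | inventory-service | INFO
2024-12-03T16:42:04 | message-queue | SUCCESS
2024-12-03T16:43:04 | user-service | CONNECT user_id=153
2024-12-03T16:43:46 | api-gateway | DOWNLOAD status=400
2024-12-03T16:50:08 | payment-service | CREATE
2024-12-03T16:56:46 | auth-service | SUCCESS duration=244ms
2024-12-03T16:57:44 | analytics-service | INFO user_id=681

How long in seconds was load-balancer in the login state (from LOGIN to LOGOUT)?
812

To calculate state duration:

1. Find LOGIN event for load-balancer: 2024-12-03T16:05:00
2. Find LOGOUT event for load-balancer: 2024-12-03T16:18:32
3. Calculate duration: 2024-12-03T16:18:32 - 2024-12-03T16:05:00 = 812 seconds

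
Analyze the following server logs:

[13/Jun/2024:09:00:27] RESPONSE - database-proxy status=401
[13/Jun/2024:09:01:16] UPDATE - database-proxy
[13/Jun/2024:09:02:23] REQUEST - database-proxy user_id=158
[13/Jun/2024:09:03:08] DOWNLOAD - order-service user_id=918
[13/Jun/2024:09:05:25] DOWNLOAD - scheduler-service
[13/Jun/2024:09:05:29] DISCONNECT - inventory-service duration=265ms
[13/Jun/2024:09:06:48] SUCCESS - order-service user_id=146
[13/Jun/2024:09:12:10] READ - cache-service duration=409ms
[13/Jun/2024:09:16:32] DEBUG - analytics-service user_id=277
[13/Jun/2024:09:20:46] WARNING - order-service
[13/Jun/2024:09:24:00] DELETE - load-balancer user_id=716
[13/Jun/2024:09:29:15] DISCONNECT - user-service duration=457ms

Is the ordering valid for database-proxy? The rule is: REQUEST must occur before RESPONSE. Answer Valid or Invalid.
Invalid

To validate ordering:

1. Required order: REQUEST → RESPONSE
2. Rule: REQUEST must occur before RESPONSE
3. Check actual order of events for database-proxy
4. Result: Invalid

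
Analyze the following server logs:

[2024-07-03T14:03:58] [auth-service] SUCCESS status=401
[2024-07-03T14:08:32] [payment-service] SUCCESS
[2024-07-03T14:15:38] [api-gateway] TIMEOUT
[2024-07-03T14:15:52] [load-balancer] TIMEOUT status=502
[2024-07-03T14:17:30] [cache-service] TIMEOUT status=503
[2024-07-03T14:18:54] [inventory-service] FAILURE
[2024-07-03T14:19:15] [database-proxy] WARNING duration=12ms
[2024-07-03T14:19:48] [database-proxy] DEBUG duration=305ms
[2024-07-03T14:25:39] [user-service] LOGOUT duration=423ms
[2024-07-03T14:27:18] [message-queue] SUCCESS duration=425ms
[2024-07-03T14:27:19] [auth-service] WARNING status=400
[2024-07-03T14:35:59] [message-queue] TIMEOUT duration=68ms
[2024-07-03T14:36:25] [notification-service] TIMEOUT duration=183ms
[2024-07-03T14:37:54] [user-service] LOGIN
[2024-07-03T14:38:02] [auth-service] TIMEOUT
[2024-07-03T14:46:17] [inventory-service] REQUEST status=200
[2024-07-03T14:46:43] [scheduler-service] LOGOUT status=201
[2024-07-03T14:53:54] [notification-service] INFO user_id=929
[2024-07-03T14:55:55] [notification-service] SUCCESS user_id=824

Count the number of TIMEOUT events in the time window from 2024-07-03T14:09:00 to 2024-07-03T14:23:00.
3

To count events in the time window:

1. Window boundaries: 2024-07-03T14:09:00 to 2024-07-03T14:23:00
2. Filter for TIMEOUT events within this window
3. Count matching events: 3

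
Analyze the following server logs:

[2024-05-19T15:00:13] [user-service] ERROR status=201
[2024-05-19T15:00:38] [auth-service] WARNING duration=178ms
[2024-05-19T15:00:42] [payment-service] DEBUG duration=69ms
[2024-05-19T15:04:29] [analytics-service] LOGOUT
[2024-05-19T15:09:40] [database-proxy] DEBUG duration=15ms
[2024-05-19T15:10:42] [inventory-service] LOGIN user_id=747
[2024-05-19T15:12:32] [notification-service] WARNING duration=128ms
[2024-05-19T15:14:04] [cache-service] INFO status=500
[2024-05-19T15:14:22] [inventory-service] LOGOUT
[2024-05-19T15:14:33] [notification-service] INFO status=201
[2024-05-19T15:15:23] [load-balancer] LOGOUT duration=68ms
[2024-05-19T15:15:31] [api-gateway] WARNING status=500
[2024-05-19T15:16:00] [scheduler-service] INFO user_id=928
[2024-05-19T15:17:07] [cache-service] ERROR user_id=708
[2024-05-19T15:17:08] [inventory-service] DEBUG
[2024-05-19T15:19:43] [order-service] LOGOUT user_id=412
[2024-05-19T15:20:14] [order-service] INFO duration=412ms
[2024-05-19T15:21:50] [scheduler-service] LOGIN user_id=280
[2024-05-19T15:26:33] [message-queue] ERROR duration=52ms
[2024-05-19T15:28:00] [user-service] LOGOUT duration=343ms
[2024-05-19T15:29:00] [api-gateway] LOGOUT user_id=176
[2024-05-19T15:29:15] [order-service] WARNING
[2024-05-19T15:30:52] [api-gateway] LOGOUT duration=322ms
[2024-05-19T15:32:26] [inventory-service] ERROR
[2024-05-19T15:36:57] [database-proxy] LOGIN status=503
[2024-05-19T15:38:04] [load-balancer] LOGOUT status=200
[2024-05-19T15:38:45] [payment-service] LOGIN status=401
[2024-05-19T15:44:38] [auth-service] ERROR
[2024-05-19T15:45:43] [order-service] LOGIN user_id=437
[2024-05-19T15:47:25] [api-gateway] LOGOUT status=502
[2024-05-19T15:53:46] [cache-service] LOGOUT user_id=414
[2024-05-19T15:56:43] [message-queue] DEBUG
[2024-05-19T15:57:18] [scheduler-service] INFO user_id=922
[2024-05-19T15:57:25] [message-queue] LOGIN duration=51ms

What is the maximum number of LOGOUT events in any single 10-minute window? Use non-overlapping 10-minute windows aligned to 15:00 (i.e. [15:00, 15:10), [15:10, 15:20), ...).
3

To find the burst window:

1. Divide the log period into non-overlapping 10-minute windows starting at 15:00
2. Count LOGOUT events in each window
3. Find the window with maximum count
4. Maximum events in a window: 3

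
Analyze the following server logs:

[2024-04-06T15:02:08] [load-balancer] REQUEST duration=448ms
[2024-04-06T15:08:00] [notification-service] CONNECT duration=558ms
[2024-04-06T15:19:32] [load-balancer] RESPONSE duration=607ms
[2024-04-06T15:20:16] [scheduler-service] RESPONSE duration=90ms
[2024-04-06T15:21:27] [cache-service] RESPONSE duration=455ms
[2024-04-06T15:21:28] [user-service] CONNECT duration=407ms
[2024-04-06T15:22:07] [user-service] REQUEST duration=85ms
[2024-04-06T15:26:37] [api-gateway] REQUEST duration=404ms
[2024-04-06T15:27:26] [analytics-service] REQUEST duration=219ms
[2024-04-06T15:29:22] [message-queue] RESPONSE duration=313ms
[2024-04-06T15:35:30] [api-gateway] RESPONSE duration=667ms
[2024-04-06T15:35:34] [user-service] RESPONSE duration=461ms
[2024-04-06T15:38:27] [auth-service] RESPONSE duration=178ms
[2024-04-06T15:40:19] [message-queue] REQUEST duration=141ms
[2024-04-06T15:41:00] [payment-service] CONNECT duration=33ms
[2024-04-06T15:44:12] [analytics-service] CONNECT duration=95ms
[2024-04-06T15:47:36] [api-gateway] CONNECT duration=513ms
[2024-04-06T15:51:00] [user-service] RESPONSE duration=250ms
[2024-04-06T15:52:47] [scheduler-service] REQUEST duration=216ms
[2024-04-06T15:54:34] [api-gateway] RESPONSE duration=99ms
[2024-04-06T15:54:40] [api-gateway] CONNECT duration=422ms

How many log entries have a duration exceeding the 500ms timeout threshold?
4

To count timeouts:

1. Threshold: 500ms
2. Extract duration from each log entry
3. Count entries where duration > 500
4. Timeout count: 4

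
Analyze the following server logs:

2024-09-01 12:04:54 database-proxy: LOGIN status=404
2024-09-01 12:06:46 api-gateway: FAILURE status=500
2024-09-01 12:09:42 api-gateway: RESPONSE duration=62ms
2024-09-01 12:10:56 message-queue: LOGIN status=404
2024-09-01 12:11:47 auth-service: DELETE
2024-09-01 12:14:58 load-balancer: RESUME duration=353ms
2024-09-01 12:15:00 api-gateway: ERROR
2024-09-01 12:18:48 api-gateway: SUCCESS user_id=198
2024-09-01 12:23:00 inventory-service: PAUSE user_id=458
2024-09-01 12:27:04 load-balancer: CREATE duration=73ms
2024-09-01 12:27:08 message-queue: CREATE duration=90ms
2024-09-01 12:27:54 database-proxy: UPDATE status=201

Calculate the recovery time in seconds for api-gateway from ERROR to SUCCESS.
228

To calculate recovery time:

1. Find ERROR event for api-gateway: 2024-09-01 12:15:00
2. Find next SUCCESS event for api-gateway: 2024-09-01 12:18:48
3. Recovery time: 2024-09-01 12:18:48 - 2024-09-01 12:15:00 = 228 seconds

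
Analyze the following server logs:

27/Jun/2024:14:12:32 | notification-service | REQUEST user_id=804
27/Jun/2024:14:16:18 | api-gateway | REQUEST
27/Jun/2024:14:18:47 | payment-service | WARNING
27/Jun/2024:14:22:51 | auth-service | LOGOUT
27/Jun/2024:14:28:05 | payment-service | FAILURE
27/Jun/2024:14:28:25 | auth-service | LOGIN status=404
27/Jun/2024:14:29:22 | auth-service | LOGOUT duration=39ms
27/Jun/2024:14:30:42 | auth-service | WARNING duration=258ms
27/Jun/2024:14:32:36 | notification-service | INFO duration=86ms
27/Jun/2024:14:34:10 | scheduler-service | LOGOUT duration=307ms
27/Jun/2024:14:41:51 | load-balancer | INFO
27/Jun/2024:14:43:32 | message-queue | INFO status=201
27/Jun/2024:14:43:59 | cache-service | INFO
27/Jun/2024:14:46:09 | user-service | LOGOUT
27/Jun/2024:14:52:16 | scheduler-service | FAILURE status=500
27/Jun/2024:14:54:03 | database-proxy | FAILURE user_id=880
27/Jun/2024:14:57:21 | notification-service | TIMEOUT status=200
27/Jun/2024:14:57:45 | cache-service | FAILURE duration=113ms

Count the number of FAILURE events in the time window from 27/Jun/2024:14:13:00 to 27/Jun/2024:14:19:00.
0

To count events in the time window:

1. Window boundaries: 27/Jun/2024:14:13:00 to 27/Jun/2024:14:19:00
2. Filter for FAILURE events within this window
3. Count matching events: 0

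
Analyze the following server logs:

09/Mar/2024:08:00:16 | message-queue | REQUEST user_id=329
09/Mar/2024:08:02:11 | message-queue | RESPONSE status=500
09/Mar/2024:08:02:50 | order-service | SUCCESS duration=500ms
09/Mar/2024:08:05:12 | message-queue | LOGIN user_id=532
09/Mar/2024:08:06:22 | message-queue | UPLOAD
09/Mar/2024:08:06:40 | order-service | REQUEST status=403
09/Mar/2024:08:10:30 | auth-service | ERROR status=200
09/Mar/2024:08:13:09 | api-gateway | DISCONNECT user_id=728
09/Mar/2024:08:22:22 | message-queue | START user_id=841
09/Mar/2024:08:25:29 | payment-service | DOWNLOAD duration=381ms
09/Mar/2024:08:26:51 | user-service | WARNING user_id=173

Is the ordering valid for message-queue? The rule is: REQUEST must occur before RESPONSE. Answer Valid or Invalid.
Valid

To validate ordering:

1. Required order: REQUEST → RESPONSE
2. Rule: REQUEST must occur before RESPONSE
3. Check actual order of events for message-queue
4. Result: Valid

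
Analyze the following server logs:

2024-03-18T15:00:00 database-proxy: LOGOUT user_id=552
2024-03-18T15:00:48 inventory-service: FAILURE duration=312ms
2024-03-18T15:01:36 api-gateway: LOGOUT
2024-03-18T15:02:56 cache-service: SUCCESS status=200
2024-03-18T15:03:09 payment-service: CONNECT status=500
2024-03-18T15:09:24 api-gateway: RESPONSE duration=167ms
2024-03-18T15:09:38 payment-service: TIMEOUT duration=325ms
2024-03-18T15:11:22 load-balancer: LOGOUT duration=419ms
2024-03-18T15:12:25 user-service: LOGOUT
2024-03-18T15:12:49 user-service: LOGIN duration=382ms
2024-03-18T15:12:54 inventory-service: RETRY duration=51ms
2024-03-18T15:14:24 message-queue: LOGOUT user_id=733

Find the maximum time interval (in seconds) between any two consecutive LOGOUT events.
586

To find the longest gap:

1. Extract all LOGOUT events in chronological order
2. Calculate time differences between consecutive events
3. Find the maximum difference
4. Longest gap: 586 seconds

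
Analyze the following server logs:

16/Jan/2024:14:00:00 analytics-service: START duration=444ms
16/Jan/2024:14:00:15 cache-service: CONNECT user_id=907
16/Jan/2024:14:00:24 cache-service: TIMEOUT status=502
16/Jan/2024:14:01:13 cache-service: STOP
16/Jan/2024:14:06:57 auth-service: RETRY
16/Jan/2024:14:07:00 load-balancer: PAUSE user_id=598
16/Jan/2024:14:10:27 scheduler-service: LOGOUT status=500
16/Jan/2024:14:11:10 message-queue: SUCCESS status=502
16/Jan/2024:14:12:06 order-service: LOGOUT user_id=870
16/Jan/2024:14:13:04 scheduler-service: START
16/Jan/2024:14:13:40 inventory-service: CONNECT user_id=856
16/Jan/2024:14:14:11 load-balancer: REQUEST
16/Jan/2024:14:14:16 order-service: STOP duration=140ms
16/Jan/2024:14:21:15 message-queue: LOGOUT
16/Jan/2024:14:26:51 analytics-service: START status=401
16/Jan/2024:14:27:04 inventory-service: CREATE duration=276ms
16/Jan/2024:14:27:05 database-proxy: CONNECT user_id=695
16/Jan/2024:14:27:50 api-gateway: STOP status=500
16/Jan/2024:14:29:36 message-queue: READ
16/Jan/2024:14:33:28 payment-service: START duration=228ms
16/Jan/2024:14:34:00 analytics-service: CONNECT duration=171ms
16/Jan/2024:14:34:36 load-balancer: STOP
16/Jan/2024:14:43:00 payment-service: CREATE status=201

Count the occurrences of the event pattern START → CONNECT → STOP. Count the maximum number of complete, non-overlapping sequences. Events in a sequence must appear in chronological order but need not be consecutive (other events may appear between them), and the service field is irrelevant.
4

To count sequences:

1. Look for pattern: START → CONNECT → STOP
2. Greedily scan the log in chronological order, matching each sequence element in turn (ignoring service)
3. Each time the full pattern completes, increment the count and restart matching from the next event
4. Complete non-overlapping sequences found: 4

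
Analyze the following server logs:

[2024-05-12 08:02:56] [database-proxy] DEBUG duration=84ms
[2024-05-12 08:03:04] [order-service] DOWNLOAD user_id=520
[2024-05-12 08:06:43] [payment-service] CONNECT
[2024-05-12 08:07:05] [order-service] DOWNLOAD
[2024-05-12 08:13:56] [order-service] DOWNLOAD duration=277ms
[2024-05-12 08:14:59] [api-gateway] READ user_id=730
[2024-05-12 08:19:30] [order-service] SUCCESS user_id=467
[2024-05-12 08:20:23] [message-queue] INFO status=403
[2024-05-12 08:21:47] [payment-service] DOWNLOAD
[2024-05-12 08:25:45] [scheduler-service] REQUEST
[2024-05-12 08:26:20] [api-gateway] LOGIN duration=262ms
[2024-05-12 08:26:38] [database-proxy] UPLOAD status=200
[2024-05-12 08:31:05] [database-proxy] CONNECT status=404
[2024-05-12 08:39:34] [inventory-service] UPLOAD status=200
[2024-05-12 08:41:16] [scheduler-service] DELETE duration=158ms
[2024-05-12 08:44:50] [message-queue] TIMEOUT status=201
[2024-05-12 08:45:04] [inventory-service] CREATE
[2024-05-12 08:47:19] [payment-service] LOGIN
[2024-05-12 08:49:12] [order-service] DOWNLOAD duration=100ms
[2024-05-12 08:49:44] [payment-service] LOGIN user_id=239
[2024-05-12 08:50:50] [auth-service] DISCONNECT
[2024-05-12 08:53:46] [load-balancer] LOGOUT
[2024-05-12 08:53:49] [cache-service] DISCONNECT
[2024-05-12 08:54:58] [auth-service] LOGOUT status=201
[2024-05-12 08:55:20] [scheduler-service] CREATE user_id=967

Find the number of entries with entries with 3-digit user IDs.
5

To find matching entries:

1. Pattern to match: entries with 3-digit user IDs
2. Scan each log entry for the pattern
3. Count matches: 5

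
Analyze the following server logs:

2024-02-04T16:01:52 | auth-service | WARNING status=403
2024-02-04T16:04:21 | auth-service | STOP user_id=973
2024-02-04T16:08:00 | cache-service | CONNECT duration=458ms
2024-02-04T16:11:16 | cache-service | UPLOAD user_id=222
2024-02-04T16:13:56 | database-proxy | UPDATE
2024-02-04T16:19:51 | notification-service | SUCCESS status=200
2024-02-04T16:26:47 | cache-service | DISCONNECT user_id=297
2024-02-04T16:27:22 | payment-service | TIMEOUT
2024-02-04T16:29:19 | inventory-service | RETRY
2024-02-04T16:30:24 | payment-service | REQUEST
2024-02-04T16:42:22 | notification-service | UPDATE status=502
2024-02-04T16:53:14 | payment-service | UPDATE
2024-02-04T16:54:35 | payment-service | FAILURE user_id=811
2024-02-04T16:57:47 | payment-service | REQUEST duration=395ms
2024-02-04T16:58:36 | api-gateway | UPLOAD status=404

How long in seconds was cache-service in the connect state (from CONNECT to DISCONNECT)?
1127

To calculate state duration:

1. Find CONNECT event for cache-service: 2024-02-04T16:08:00
2. Find DISCONNECT event for cache-service: 2024-02-04T16:26:47
3. Calculate duration: 2024-02-04T16:26:47 - 2024-02-04T16:08:00 = 1127 seconds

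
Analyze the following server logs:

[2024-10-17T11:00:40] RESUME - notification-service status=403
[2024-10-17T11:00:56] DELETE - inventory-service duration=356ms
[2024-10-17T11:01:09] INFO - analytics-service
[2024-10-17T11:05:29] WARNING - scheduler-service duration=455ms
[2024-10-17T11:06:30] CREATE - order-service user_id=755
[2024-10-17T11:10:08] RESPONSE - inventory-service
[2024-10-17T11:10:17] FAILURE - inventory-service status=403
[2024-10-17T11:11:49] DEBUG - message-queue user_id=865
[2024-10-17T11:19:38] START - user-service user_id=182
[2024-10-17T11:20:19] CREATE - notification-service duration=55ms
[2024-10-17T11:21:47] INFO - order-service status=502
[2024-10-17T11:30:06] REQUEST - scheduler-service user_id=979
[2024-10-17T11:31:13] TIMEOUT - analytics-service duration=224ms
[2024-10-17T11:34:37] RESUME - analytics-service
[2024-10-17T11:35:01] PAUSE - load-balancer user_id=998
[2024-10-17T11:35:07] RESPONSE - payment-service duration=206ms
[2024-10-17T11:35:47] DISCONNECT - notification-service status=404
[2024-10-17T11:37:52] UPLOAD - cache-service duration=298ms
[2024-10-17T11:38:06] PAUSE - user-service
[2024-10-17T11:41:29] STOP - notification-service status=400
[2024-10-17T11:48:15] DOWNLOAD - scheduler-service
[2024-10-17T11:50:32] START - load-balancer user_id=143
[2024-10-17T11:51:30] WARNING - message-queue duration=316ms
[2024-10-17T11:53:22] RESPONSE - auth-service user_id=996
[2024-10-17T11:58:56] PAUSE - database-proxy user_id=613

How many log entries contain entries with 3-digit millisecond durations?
6

To find matching entries:

1. Pattern to match: entries with 3-digit millisecond durations
2. Scan each log entry for the pattern
3. Count matches: 6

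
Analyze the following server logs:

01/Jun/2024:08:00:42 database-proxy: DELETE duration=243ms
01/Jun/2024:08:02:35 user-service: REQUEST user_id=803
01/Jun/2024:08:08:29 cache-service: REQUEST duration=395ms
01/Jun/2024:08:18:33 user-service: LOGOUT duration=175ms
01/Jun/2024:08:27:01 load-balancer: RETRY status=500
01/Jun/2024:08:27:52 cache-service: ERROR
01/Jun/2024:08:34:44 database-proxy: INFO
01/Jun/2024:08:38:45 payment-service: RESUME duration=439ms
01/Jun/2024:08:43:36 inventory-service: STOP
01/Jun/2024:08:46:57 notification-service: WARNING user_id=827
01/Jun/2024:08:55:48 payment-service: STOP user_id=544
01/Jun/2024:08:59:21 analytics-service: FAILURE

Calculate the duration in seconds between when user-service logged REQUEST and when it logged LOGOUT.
958

To find the time between events:

1. Locate the first REQUEST event for user-service: 01/Jun/2024:08:02:35
2. Locate the first LOGOUT event for user-service: 01/Jun/2024:08:18:33
3. Calculate the difference: 01/Jun/2024:08:18:33 - 01/Jun/2024:08:02:35 = 958 seconds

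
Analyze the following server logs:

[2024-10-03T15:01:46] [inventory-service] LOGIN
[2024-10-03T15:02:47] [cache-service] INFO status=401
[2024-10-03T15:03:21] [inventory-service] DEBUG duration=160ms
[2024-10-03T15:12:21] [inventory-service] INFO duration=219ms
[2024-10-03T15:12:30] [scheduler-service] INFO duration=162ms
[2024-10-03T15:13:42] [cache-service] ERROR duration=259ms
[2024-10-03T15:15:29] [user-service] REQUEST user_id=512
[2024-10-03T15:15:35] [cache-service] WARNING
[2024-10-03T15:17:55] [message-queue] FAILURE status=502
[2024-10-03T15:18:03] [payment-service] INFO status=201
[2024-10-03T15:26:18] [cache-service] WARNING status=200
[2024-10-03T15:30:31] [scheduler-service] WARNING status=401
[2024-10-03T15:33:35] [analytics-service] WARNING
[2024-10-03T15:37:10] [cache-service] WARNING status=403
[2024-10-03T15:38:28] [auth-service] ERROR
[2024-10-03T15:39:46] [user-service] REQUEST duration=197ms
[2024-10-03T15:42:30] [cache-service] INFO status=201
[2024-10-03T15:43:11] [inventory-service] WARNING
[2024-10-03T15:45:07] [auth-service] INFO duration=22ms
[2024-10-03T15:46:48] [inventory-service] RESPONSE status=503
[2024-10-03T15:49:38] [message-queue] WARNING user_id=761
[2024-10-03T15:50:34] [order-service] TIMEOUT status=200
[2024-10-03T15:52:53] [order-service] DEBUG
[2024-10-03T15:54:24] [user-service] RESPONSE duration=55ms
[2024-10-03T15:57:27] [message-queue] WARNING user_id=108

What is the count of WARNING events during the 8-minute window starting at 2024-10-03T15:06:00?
0

To count events in the time window:

1. Window boundaries: 2024-10-03T15:06:00 to 2024-10-03T15:14:00
2. Filter for WARNING events within this window
3. Count matching events: 0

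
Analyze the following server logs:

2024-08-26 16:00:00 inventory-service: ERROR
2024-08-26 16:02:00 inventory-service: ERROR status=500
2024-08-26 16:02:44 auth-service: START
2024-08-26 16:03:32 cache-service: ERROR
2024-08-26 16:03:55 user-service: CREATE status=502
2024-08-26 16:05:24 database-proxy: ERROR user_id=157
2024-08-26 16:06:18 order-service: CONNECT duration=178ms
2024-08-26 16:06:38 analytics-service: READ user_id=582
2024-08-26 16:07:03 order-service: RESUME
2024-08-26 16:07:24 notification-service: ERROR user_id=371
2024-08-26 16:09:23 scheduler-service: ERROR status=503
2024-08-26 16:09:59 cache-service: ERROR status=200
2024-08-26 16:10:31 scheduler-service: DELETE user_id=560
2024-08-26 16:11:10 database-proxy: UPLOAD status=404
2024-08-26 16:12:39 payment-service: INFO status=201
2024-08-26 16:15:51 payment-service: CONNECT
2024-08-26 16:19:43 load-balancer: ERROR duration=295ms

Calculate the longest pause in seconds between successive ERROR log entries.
584

To find the longest gap:

1. Extract all ERROR events in chronological order
2. Calculate time differences between consecutive events
3. Find the maximum difference
4. Longest gap: 584 seconds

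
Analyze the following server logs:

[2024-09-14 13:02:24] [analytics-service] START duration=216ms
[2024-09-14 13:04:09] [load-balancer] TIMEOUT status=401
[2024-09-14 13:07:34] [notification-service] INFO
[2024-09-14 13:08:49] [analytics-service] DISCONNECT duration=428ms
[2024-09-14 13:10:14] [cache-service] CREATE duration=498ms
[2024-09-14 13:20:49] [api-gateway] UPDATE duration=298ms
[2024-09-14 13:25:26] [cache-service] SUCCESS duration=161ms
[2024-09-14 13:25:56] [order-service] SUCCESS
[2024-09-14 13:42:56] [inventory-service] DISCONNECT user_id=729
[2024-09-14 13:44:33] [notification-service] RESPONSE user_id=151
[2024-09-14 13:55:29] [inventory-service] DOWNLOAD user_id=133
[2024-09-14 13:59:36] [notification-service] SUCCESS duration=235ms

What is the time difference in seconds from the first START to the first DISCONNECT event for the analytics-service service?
385

To find the time between events:

1. Locate the first START event for analytics-service: 2024-09-14 13:02:24
2. Locate the first DISCONNECT event for analytics-service: 2024-09-14 13:08:49
3. Calculate the difference: 2024-09-14 13:08:49 - 2024-09-14 13:02:24 = 385 seconds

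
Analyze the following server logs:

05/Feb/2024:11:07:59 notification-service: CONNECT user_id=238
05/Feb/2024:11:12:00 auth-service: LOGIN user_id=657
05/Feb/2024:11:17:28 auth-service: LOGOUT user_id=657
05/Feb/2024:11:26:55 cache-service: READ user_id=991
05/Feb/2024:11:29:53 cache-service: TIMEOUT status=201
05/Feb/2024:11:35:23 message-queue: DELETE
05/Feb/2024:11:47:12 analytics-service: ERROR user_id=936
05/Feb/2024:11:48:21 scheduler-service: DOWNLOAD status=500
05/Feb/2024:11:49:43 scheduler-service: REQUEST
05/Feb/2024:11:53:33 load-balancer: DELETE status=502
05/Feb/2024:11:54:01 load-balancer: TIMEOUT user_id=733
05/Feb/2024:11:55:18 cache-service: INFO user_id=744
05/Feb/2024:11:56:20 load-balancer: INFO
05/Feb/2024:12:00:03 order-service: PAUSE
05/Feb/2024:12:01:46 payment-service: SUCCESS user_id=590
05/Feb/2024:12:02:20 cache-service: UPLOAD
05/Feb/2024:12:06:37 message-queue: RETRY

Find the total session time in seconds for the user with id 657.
328

To calculate session duration:

1. Find LOGIN event for user_id=657: 05/Feb/2024:11:12:00
2. Find LOGOUT event for user_id=657: 05/Feb/2024:11:17:28
3. Session duration: 05/Feb/2024:11:17:28 - 05/Feb/2024:11:12:00 = 328 seconds (5 minutes)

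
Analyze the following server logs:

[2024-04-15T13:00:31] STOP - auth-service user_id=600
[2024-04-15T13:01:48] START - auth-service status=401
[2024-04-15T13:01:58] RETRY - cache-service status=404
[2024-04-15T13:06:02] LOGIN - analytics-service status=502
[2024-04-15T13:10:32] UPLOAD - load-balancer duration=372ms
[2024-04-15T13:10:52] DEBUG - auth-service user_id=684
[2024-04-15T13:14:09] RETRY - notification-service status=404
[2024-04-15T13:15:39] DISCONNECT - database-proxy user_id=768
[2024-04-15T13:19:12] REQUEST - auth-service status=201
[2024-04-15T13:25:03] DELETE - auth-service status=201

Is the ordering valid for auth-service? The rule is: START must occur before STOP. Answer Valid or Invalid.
Invalid

To validate ordering:

1. Required order: START → STOP
2. Rule: START must occur before STOP
3. Check actual order of events for auth-service
4. Result: Invalid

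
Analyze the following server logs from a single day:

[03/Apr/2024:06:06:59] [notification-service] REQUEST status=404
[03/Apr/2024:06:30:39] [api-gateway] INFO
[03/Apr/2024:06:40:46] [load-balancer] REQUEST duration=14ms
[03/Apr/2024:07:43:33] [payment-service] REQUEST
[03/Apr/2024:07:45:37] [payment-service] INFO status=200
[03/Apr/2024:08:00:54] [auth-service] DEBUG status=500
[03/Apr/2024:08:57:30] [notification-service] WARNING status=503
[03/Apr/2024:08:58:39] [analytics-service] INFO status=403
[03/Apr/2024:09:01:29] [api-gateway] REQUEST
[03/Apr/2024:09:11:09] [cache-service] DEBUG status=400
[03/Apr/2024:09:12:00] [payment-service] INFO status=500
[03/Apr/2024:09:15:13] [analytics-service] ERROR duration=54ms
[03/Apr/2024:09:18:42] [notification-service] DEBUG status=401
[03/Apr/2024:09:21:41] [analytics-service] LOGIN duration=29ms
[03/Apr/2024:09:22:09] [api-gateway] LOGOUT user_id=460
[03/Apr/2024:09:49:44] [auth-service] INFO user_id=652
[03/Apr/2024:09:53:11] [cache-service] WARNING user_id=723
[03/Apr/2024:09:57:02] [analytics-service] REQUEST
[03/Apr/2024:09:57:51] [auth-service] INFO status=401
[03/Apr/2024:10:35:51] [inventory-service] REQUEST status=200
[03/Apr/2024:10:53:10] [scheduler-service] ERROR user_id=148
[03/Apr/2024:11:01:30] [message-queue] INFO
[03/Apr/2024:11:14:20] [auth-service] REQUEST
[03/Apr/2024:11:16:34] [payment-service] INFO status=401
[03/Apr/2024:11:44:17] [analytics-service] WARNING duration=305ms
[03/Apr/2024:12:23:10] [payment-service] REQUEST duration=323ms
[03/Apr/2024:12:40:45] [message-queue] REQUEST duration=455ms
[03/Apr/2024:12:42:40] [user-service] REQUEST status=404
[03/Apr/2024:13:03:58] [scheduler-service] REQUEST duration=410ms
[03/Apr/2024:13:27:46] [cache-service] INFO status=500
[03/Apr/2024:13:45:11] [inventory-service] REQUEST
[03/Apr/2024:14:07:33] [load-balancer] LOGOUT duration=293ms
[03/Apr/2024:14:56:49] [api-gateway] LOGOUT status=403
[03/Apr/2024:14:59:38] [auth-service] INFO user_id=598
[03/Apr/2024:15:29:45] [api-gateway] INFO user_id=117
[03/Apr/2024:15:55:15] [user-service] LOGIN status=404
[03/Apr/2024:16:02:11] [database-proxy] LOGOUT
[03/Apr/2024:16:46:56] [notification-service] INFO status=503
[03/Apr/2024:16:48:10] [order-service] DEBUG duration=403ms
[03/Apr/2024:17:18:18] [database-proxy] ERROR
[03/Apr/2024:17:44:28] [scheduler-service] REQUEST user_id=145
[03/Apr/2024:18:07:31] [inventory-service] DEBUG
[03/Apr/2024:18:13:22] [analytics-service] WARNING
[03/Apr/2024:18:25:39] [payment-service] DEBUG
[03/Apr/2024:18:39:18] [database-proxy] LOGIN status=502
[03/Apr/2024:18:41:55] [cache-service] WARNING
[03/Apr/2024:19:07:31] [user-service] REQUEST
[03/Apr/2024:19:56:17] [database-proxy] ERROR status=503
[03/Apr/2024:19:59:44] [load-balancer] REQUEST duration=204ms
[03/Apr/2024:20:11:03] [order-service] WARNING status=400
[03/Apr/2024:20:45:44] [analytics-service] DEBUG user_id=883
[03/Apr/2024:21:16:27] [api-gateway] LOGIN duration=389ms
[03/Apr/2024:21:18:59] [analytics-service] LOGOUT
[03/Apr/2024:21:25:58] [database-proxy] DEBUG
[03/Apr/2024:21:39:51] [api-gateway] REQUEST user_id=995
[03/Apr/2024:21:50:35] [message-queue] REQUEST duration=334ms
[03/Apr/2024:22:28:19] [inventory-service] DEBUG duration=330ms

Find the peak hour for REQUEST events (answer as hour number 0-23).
12

To find the peak hour:

1. Group all REQUEST events by hour
2. Count events in each hour
3. Find hour with maximum count
4. Peak hour: 12 (with 3 events)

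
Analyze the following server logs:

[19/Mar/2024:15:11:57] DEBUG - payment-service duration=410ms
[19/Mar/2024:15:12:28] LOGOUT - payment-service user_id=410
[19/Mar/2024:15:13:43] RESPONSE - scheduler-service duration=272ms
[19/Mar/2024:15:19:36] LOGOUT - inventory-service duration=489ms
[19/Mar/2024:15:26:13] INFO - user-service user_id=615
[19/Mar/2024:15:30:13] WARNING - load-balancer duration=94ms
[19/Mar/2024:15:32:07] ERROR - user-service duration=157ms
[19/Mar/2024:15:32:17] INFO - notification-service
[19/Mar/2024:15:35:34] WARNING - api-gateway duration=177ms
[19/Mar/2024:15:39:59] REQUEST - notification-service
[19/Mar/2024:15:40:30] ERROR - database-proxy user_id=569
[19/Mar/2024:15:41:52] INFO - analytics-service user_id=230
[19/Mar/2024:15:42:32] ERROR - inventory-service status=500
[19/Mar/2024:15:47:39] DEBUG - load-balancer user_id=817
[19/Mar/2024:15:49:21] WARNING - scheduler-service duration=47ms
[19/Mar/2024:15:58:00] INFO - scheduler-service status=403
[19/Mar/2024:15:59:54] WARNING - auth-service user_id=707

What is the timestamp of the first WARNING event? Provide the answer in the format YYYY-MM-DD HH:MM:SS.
2024-03-19 15:30:13

To find the first event:

1. Filter for all WARNING events
2. Sort by timestamp
3. Select the first one
4. Timestamp: 2024-03-19 15:30:13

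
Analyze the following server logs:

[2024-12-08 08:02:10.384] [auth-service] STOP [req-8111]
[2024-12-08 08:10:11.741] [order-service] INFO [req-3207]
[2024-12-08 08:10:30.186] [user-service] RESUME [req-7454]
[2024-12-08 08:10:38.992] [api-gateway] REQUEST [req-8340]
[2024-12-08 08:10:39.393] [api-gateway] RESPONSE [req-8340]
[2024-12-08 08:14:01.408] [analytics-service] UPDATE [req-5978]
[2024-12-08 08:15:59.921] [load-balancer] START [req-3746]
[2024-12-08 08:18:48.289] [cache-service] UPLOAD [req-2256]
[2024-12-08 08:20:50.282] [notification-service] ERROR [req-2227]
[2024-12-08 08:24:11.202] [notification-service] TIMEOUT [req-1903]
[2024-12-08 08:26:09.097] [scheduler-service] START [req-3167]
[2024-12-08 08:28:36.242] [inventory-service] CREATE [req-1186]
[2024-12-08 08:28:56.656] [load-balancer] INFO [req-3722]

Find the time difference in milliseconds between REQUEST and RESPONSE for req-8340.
401

To calculate latency:

1. Find REQUEST with id req-8340: 2024-12-08 08:10:38.992
2. Find RESPONSE with id req-8340: 2024-12-08 08:10:39.393
3. Latency: 2024-12-08 08:10:39.393 - 2024-12-08 08:10:38.992 = 401ms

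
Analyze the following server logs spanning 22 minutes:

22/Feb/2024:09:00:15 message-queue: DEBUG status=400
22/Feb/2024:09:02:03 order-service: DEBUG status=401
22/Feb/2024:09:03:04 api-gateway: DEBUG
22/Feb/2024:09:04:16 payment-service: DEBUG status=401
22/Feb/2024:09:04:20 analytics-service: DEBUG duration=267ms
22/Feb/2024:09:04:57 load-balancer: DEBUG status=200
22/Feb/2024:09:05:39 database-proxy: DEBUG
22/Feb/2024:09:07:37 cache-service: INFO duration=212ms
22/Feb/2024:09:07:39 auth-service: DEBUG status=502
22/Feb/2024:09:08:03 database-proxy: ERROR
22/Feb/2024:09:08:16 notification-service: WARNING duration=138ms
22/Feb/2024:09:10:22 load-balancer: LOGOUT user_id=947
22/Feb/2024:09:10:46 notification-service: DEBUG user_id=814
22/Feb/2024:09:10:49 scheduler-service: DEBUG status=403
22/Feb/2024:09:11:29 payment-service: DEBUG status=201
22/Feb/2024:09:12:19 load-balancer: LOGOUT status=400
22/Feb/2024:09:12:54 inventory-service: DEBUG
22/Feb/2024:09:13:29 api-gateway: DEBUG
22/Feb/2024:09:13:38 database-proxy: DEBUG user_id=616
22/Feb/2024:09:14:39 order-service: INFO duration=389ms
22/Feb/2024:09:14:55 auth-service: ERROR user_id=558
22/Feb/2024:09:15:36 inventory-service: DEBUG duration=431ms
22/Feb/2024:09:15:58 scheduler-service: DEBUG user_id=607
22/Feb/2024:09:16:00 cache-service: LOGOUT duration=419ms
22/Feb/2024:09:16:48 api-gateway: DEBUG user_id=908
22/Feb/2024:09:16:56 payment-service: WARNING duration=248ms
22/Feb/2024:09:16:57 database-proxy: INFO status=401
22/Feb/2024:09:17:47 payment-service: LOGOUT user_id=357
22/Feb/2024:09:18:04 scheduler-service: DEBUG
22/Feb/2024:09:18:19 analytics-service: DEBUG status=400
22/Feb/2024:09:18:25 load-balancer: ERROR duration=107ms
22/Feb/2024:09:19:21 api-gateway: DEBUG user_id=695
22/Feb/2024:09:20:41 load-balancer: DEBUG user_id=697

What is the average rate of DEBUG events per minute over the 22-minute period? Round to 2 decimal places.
0.95

To calculate the rate:

1. Count total DEBUG events: 21
2. Total time period: 22 minutes
3. Rate = 21 / 22 = 0.95 events per minute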